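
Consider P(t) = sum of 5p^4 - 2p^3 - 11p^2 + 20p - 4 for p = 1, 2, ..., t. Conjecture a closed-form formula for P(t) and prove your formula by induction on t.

We claim P(t) = t(t^4 + 2t^3 - 3t^2 + 4t + 4) for all t ≥ 1.
When t = 1: P(1) = 8, and the closed form gives 8. They agree.
Inductive step: assume the claim holds for t = p, so P(p) = p(p^4 + 2p^3 - 3p^2 + 4p + 4).
Then P(p+1) = P(p) + (5p^4 + 18p^3 + 13p^2 + 12p + 8) = (p(p^4 + 2p^3 - 3p^2 + 4p + 4)) + (5p^4 + 18p^3 + 13p^2 + 12p + 8).
Simplifying, P(p+1) = (p + 1)(p^4 + 6p^3 + 9p^2 + 8p + 8) = (p+1)((p+1)^4 + 2(p+1)^3 - 3(p+1)^2 + 4(p+1) + 4),
which is the closed form with t = p+1.
This completes the induction.

P(t) = t(t^4 + 2t^3 - 3t^2 + 4t + 4)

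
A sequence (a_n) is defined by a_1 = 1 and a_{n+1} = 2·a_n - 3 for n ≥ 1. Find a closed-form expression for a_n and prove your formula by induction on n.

a_n = -2^n + 3

Computing the first terms: a_1 = 1, a_2 = -1, a_3 = -5. This suggests a_n = -2^n + 3.
Base case (n = 1): the formula gives 1 = 1 = a_1.
Inductive step: assume the claim holds for n = m, so a_m = -2^m + 3.
Then a_{m+1} = 2·a_m - 3 = 2·(-2^m + 3) - 3 = -2^(m + 1) + 3,
which is the claimed formula at n = m+1.
This completes the induction.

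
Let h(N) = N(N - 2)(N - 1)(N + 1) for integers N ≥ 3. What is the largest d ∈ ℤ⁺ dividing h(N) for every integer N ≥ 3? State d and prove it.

d = 24

Computing the first values: h(3) = 24 and h(4) = 120; gcd(24, 120) = 24, so d ≤ 24.
We prove 24 | N(N - 2)(N - 1)(N + 1) for all N ≥ 3 by induction on N.
When N = 3: h(3) = 24 = 24·(1), so 24 | h(3).
Inductive step: suppose the statement holds for some j ≥ 3, i.e. 24 | h(j). Then
h(j+1) − h(j) = (j-1)·j·(j+1)·(j+2) − (j-2)·(j-1)·j·(j+1) = (j-1)·j·(j+1)·[(j+2) − (j-2)] = 4·(j-1)·j·(j+1). The product of 3 consecutive integers is divisible by (3)! = 6, so h(j+1) − h(j) is divisible by 4·6 = 24. By the inductive hypothesis 24 | h(j), hence 24 | h(j+1).
By induction, the statement is established for all N ≥ 3.
Therefore the largest such d is 24.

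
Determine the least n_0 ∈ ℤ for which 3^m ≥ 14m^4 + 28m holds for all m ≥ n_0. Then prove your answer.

n_0 = 12

At m = 11: 177147 < 205282, so the inequality fails and n_0 ≥ 12. We prove 3^m ≥ 14m^4 + 28m for all m ≥ 12.
Base step (m = 12): 3^m = 531441 and 14m^4 + 28m = 290640, so 531441 ≥ 290640.
Inductive step: suppose the statement holds for some j ≥ 12, so 3^j ≥ 14j^4 + 28j.
Then 3^(j + 1) = 3·(3^j) ≥ 3·(14j^4 + 28j).
Also, for j ≥ 12 we have 3·(14j^4 + 28j) ≥ 14(j+1)^4 + 28(j+1), since 3·(14j^4 + 28j) − (14(j+1)^4 + 28(j+1)) = 28j^4 - 56j^3 - 84j^2 - 42, which is nonnegative for all j ≥ 12.
Combining, 3^(j + 1) ≥ 14(j+1)^4 + 28(j+1).
By the principle of mathematical induction, the result holds for all m ≥ 12.
Hence the smallest such n_0 is 12.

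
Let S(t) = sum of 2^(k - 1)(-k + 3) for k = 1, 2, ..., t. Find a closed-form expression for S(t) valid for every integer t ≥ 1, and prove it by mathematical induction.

We claim S(t) = 2^t(-t + 4) - 4 for all t ≥ 1.
Base step (t = 1): S(1) = 2, and the closed form gives 2. They agree.
Inductive step: assume the claim holds for t = k, so S(k) = 2^k(-k + 4) - 4.
Then S(k+1) = S(k) + (2^k(-k + 2)) = (2^k(-k + 4) - 4) + (2^k(-k + 2)).
Simplifying, S(k+1) = -2·2^k·k + 6·2^k - 4 = 2^(k+1)(-(k+1) + 4) - 4,
which is the closed form with t = k+1.
This completes the induction.

S(t) = 2^t(-t + 4) - 4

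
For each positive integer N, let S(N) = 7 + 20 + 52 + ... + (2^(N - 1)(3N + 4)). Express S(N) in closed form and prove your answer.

We claim S(N) = 2^N(3N + 1) - 1 for all N ≥ 1.
When N = 1: S(1) = 7, and the closed form gives 7. They agree.
Suppose the result is true for N = k, so S(k) = 2^k(3k + 1) - 1.
Then S(k+1) = S(k) + (2^k(3k + 7)) = (2^k(3k + 1) - 1) + (2^k(3k + 7)).
Simplifying, S(k+1) = 6·2^k·k + 8·2^k - 1 = 2^(k+1)(3(k+1) + 1) - 1,
which is the closed form with N = k+1.
By the principle of mathematical induction, the result holds for all N ≥ 1.

S(N) = 2^N(3N + 1) - 1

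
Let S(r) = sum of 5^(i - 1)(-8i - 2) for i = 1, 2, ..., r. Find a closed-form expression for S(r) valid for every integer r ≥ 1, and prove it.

S(r) = -2·5^r·r

We claim S(r) = -2·5^r·r for all r ≥ 1.
When r = 1: S(1) = -10, and the closed form gives -10. They agree.
Inductive step: assume the claim holds for r = i, so S(i) = -2·5^i·i.
Then S(i+1) = S(i) + (5^i(-8i - 10)) = (-2·5^i·i) + (5^i(-8i - 10)).
Simplifying, S(i+1) = 10·5^i(-i - 1) = -2·5^(i+1)·(i+1),
which is the closed form with r = i+1.
By induction, the statement is established for all r ≥ 1.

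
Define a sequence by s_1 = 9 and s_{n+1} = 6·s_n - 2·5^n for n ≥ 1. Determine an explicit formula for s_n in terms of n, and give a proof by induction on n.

Computing the first terms: s_1 = 9, s_2 = 44, s_3 = 214. This suggests s_n = 2·5^n - 6^(n - 1).
For the base case n = 1: the formula gives 9 = 9 = s_1.
Suppose the result is true for n = p, so s_p = 2·5^p - 6^(p - 1).
Then s_{p+1} = 6·s_p - 2·5^p = 6·(2·5^p - 6^(p - 1)) - 2·5^p = 2·5^(p + 1) - 6^p = 2·5^(p+1) - 6^((p+1) - 1),
which is the claimed formula at n = p+1.
Hence, by induction on n, the claim holds for every n ≥ 1.

s_n = 2·5^n - 6^(n - 1)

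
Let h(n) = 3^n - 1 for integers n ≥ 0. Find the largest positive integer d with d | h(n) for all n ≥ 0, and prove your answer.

Computing the first values: h(0) = 0 and h(1) = 2; gcd(0, 2) = 2, so d ≤ 2.
We prove 2 | 3^n - 1 for all n ≥ 0 by induction on n.
When n = 0: h(0) = 0 = 2·(0), so 2 | h(0).
For the inductive step, assume it holds for an arbitrary m ≥ 0, i.e. 2 | h(m). Then
h(m+1) = 3^(m+1) - 1 = 3·(3^m - 1) + 2 = 3·h(m) + 2. The first term is divisible by 2 by the inductive hypothesis, and 2 is divisible by 2. Hence 2 | h(m+1).
By induction, the statement is established for all n ≥ 0.
Therefore the largest such d is 2.

d = 2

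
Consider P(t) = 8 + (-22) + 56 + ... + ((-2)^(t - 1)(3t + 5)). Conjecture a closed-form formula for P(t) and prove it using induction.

P(t) = -(-2)^t(t + 2) + 2

We claim P(t) = -(-2)^t(t + 2) + 2 for all t ≥ 1.
For the base case t = 1: P(1) = 8, and the closed form gives 8. They agree.
Inductive step: suppose the statement holds for some p ≥ 1, so P(p) = -(-2)^p(p + 2) + 2.
Then P(p+1) = P(p) + ((-2)^p(3p + 8)) = (-(-2)^p(p + 2) + 2) + ((-2)^p(3p + 8)).
Simplifying, P(p+1) = 2(-2)^p·p + 6(-2)^p + 2 = -(-2)^(p+1)((p+1) + 2) + 2,
which is the closed form with t = p+1.
This completes the induction.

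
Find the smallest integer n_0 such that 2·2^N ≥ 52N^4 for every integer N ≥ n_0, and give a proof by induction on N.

At N = 22: 8388608 < 12181312, so the inequality fails and n_0 ≥ 23. We prove 2·2^N ≥ 52N^4 for all N ≥ 23.
Base step (N = 23): 2·2^N = 16777216 and 52N^4 = 14551732, so 16777216 ≥ 14551732.
Suppose the result is true for N = k, so 2·2^k ≥ 52k^4.
Then 2·2^(k + 1) = 2·(2·2^k) ≥ 2·(52k^4).
Also, for k ≥ 23 we have 2·(52k^4) ≥ 52(k+1)^4, since 2 ≥ (1 + 1/k)^4 for all k ≥ 23.
Combining, 2·2^(k + 1) ≥ 52(k+1)^4.
Hence, by induction on N, the claim holds for every N ≥ 23.
Hence the smallest such n_0 is 23.

n_0 = 23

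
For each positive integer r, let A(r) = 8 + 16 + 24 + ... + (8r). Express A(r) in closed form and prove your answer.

A(r) = 4r(r + 1)

We claim A(r) = 4r(r + 1) for all r ≥ 1.
For the base case r = 1: A(1) = 8, and the closed form gives 8. They agree.
Suppose the result is true for r = m, so A(m) = 4m(m + 1).
Then A(m+1) = A(m) + (8m + 8) = (4m(m + 1)) + (8m + 8).
Simplifying, A(m+1) = 4(m + 1)(m + 2) = 4(m+1)((m+1) + 1),
which is the closed form with r = m+1.
Hence, by induction on r, the claim holds for every r ≥ 1.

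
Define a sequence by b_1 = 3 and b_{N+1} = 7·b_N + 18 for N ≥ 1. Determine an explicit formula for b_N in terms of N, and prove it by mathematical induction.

Computing the first terms: b_1 = 3, b_2 = 39, b_3 = 291. This suggests b_N = 6·7^(N - 1) - 3.
Base case (N = 1): the formula gives 3 = 3 = b_1.
For the inductive step, assume it holds for an arbitrary m ≥ 1, so b_m = 6·7^(m - 1) - 3.
Then b_{m+1} = 7·b_m + 18 = 7·(6·7^(m - 1) - 3) + 18 = 6·7^m - 3 = 6·7^((m+1) - 1) - 3,
which is the claimed formula at N = m+1.
This completes the induction.

b_N = 6·7^(N - 1) - 3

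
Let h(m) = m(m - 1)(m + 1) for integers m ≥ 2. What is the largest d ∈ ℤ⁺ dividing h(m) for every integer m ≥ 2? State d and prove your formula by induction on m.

d = 6

Computing the first values: h(2) = 6 and h(3) = 24; gcd(6, 24) = 6, so d ≤ 6.
We prove 6 | m(m - 1)(m + 1) for all m ≥ 2 by induction on m.
When m = 2: h(2) = 6 = 6·(1), so 6 | h(2).
For the inductive step, assume it holds for an arbitrary j ≥ 2, i.e. 6 | h(j). Then
h(j+1) − h(j) = j·(j+1)·(j+2) − (j-1)·j·(j+1) = j·(j+1)·[(j+2) − (j-1)] = 3·j·(j+1). The product of 2 consecutive integers is divisible by (2)! = 2, so h(j+1) − h(j) is divisible by 3·2 = 6. By the inductive hypothesis 6 | h(j), hence 6 | h(j+1).
This completes the induction.
Therefore the largest such d is 6.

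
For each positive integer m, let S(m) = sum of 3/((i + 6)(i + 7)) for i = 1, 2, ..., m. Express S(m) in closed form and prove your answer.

We claim S(m) = 3m/(7(m + 7)) for all m ≥ 1.
When m = 1: S(1) = 3/56, and the closed form gives 3/56. They agree.
Suppose the result is true for m = i, so S(i) = 3i/(7(i + 7)).
Then S(i+1) = S(i) + (3/((i + 7)(i + 8))) = (3i/(7(i + 7))) + (3/((i + 7)(i + 8))).
Simplifying, S(i+1) = 3(i + 1)/(7(i + 8)) = 3(i+1)/(7((i+1) + 7)),
which is the closed form with m = i+1.
This completes the induction.

S(m) = 3m/(7(m + 7))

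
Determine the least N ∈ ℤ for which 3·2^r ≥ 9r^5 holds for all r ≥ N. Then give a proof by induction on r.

At r = 24: 50331648 < 71663616, so the inequality fails and N ≥ 25. We prove 3·2^r ≥ 9r^5 for all r ≥ 25.
When r = 25: 3·2^r = 100663296 and 9r^5 = 87890625, so 100663296 ≥ 87890625.
Inductive step: suppose the statement holds for some j ≥ 25, so 3·2^j ≥ 9j^5.
Then 3·2^(j + 1) = 2·(3·2^j) ≥ 2·(9j^5).
Also, for j ≥ 25 we have 2·(9j^5) ≥ 9(j+1)^5, since 2 ≥ (1 + 1/j)^5 for all j ≥ 25.
Combining, 3·2^(j + 1) ≥ 9(j+1)^5.
By induction, the statement is established for all r ≥ 25.
Hence the smallest such N is 25.

N = 25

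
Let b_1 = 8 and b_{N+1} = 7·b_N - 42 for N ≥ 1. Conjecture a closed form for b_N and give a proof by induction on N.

b_N = 7^(N - 1) + 7

Computing the first terms: b_1 = 8, b_2 = 14, b_3 = 56. This suggests b_N = 7^(N - 1) + 7.
For the base case N = 1: the formula gives 8 = 8 = b_1.
Inductive step: assume the claim holds for N = p, so b_p = 7^(p - 1) + 7.
Then b_{p+1} = 7·b_p - 42 = 7·(7^(p - 1) + 7) - 42 = 7^p + 7 = 7^((p+1) - 1) + 7,
which is the claimed formula at N = p+1.
This completes the induction.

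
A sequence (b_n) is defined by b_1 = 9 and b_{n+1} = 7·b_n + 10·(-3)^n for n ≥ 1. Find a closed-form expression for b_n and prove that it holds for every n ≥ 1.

Computing the first terms: b_1 = 9, b_2 = 33, b_3 = 321. This suggests b_n = -(-3)^n + 6·7^(n - 1).
Base case (n = 1): the formula gives 9 = 9 = b_1.
For the inductive step, assume it holds for an arbitrary k ≥ 1, so b_k = -(-3)^k + 6·7^(k - 1).
Then b_{k+1} = 7·b_k + 10·(-3)^k = 7·(-(-3)^k + 6·7^(k - 1)) + 10·(-3)^k = -(-3)^(k + 1) + 6·7^k = -(-3)^(k+1) + 6·7^((k+1) - 1),
which is the claimed formula at n = k+1.
By induction, the statement is established for all n ≥ 1.

b_n = -(-3)^n + 6·7^(n - 1)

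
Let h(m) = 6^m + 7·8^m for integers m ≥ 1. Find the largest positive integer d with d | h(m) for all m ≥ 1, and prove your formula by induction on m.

Computing the first values: h(1) = 62 and h(2) = 484; gcd(62, 484) = 2, so d ≤ 2.
We prove 2 | 6^m + 7·8^m for all m ≥ 1 by induction on m.
For the base case m = 1: h(1) = 62 = 2·(31), so 2 | h(1).
For the inductive step, assume it holds for an arbitrary r ≥ 1, i.e. 2 | h(r). Then
h(r+1) − 8·h(r) = (6^(r+1) + 7·8^(r+1)) − 8·(6^r + 7·8^r) = (1)·6^r·(6 − 8) = (-2)·6^r. Since 2 | h(r) by the inductive hypothesis, 2 | 8·h(r); and 2 | -2 since -2 = 2·-1. Therefore 2 | h(r+1).
By the principle of mathematical induction, the result holds for all m ≥ 1.
Therefore the largest such d is 2.

d = 2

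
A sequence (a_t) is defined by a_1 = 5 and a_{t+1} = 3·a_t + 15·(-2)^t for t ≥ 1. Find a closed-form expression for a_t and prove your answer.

Computing the first terms: a_1 = 5, a_2 = -15, a_3 = 15. This suggests a_t = -3(-2)^t - 3^(t - 1).
Base step (t = 1): the formula gives 5 = 5 = a_1.
For the inductive step, assume it holds for an arbitrary i ≥ 1, so a_i = -3(-2)^i - 3^(i - 1).
Then a_{i+1} = 3·a_i + 15·(-2)^i = 3·(-3(-2)^i - 3^(i - 1)) + 15·(-2)^i = -3(-2)^(i + 1) - 3^i = -3(-2)^(i+1) - 3^((i+1) - 1),
which is the claimed formula at t = i+1.
By induction, the statement is established for all t ≥ 1.

a_t = -3(-2)^t - 3^(t - 1)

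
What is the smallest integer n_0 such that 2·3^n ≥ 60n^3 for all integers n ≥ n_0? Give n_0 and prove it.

At n = 9: 39366 < 43740, so the inequality fails and n_0 ≥ 10. We prove 2·3^n ≥ 60n^3 for all n ≥ 10.
Base case (n = 10): 2·3^n = 118098 and 60n^3 = 60000, so 118098 ≥ 60000.
For the inductive step, assume it holds for an arbitrary k ≥ 10, so 2·3^k ≥ 60k^3.
Then 2·3^(k + 1) = 3·(2·3^k) ≥ 3·(60k^3).
Also, for k ≥ 10 we have 3·(60k^3) ≥ 60(k+1)^3, since 3 ≥ (1 + 1/k)^3 for all k ≥ 10.
Combining, 2·3^(k + 1) ≥ 60(k+1)^3.
By the principle of mathematical induction, the result holds for all n ≥ 10.
Hence the smallest such n_0 is 10.

n_0 = 10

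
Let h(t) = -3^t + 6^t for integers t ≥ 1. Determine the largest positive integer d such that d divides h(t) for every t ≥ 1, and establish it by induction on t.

d = 3

Computing the first values: h(1) = 3 and h(2) = 27; gcd(3, 27) = 3, so d ≤ 3.
We prove 3 | -3^t + 6^t for all t ≥ 1 by induction on t.
For the base case t = 1: h(1) = 3 = 3·(1), so 3 | h(1).
Inductive step: assume the claim holds for t = m, i.e. 3 | h(m). Then
6^{m+1} − 3^{m+1} = 6·6^m − 3·3^m = 6·(6^m − 3^m) + (3)·3^m. The first term is divisible by 3 by the inductive hypothesis, and the second term (3)·3^m is divisible by 3 since 3 | 3. Hence 3 | h(m+1).
By induction, the statement is established for all t ≥ 1.
Therefore the largest such d is 3.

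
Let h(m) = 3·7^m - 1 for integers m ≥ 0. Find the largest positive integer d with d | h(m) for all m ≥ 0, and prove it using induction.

d = 2

Computing the first values: h(0) = 2 and h(1) = 20; gcd(2, 20) = 2, so d ≤ 2.
We prove 2 | 3·7^m - 1 for all m ≥ 0 by induction on m.
Base case (m = 0): h(0) = 2 = 2·(1), so 2 | h(0).
Suppose the result is true for m = r, i.e. 2 | h(r). Then
h(r+1) = 3·7^(r+1) - 1 = 7·(3·7^r - 1) + 6 = 7·h(r) + 6. The first term is divisible by 2 by the inductive hypothesis, and 6 is divisible by 2. Hence 2 | h(r+1).
This completes the induction.
Therefore the largest such d is 2.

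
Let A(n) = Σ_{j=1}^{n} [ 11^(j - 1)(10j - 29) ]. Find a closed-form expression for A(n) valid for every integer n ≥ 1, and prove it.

We claim A(n) = 11^n(n - 3) + 3 for all n ≥ 1.
Base case (n = 1): A(1) = -19, and the closed form gives -19. They agree.
For the inductive step, assume it holds for an arbitrary j ≥ 1, so A(j) = 11^j(j - 3) + 3.
Then A(j+1) = A(j) + (11^j(10j - 19)) = (11^j(j - 3) + 3) + (11^j(10j - 19)).
Simplifying, A(j+1) = 11·11^j·j - 22·11^j + 3 = 11^(j+1)((j+1) - 3) + 3,
which is the closed form with n = j+1.
By the principle of mathematical induction, the result holds for all n ≥ 1.

A(n) = 11^n(n - 3) + 3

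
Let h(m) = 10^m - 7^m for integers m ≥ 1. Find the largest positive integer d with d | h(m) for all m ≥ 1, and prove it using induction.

Computing the first values: h(1) = 3 and h(2) = 51; gcd(3, 51) = 3, so d ≤ 3.
We prove 3 | 10^m - 7^m for all m ≥ 1 by induction on m.
For the base case m = 1: h(1) = 3 = 3·(1), so 3 | h(1).
Inductive step: suppose the statement holds for some j ≥ 1, i.e. 3 | h(j). Then
10^{j+1} − 7^{j+1} = 10·10^j − 7·7^j = 10·(10^j − 7^j) + (3)·7^j. The first term is divisible by 3 by the inductive hypothesis, and the second term (3)·7^j is divisible by 3 since 3 | 3. Hence 3 | h(j+1).
By the principle of mathematical induction, the result holds for all m ≥ 1.
Therefore the largest such d is 3.

d = 3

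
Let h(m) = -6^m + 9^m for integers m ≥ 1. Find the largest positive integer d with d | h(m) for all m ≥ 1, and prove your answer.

d = 3

Computing the first values: h(1) = 3 and h(2) = 45; gcd(3, 45) = 3, so d ≤ 3.
We prove 3 | -6^m + 9^m for all m ≥ 1 by induction on m.
For the base case m = 1: h(1) = 3 = 3·(1), so 3 | h(1).
For the inductive step, assume it holds for an arbitrary r ≥ 1, i.e. 3 | h(r). Then
9^{r+1} − 6^{r+1} = 9·9^r − 6·6^r = 9·(9^r − 6^r) + (3)·6^r. The first term is divisible by 3 by the inductive hypothesis, and the second term (3)·6^r is divisible by 3 since 3 | 3. Hence 3 | h(r+1).
By the principle of mathematical induction, the result holds for all m ≥ 1.
Therefore the largest such d is 3.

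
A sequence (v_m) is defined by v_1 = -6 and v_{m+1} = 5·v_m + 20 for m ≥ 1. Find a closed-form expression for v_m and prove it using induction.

Computing the first terms: v_1 = -6, v_2 = -10, v_3 = -30. This suggests v_m = -5^(m - 1) - 5.
Base step (m = 1): the formula gives -6 = -6 = v_1.
For the inductive step, assume it holds for an arbitrary k ≥ 1, so v_k = -5^(k - 1) - 5.
Then v_{k+1} = 5·v_k + 20 = 5·(-5^(k - 1) - 5) + 20 = -5^k - 5 = -5^((k+1) - 1) - 5,
which is the claimed formula at m = k+1.
Hence, by induction on m, the claim holds for every m ≥ 1.

v_m = -5^(m - 1) - 5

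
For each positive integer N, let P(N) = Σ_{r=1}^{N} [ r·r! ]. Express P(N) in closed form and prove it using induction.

P(N) = (N + 1)N! - 1

We claim P(N) = (N + 1)N! - 1 for all N ≥ 1.
When N = 1: P(1) = 1, and the closed form gives 1. They agree.
Inductive step: suppose the statement holds for some r ≥ 1, so P(r) = (r + 1)r! - 1.
Then P(r+1) = P(r) + ((r + 1)(r + 1)!) = ((r + 1)r! - 1) + ((r + 1)(r + 1)!).
Simplifying, P(r+1) = ((r+1) + 1)(r+1)! - 1,
which is the closed form with N = r+1.
By the principle of mathematical induction, the result holds for all N ≥ 1.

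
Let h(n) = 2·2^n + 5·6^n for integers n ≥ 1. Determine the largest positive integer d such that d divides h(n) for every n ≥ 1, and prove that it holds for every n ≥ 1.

d = 2

Computing the first values: h(1) = 34 and h(2) = 188; gcd(34, 188) = 2, so d ≤ 2.
We prove 2 | 2·2^n + 5·6^n for all n ≥ 1 by induction on n.
Base case (n = 1): h(1) = 34 = 2·(17), so 2 | h(1).
For the inductive step, assume it holds for an arbitrary p ≥ 1, i.e. 2 | h(p). Then
h(p+1) − 6·h(p) = (2·2^(p+1) + 5·6^(p+1)) − 6·(2·2^p + 5·6^p) = (2)·2^p·(2 − 6) = (-8)·2^p. Since 2 | h(p) by the inductive hypothesis, 2 | 6·h(p); and 2 | -8 since -8 = 2·-4. Therefore 2 | h(p+1).
By induction, the statement is established for all n ≥ 1.
Therefore the largest such d is 2.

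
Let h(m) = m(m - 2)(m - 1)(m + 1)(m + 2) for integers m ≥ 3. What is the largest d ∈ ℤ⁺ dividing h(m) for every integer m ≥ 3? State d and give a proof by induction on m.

d = 120

Computing the first values: h(3) = 120 and h(4) = 720; gcd(120, 720) = 120, so d ≤ 120.
We prove 120 | m(m - 2)(m - 1)(m + 1)(m + 2) for all m ≥ 3 by induction on m.
Base step (m = 3): h(3) = 120 = 120·(1), so 120 | h(3).
Inductive step: assume the claim holds for m = i, i.e. 120 | h(i). Then
h(i+1) − h(i) = (i-1)·i·(i+1)·(i+2)·(i+3) − (i-2)·(i-1)·i·(i+1)·(i+2) = (i-1)·i·(i+1)·(i+2)·[(i+3) − (i-2)] = 5·(i-1)·i·(i+1)·(i+2). The product of 4 consecutive integers is divisible by (4)! = 24, so h(i+1) − h(i) is divisible by 5·24 = 120. By the inductive hypothesis 120 | h(i), hence 120 | h(i+1).
By the principle of mathematical induction, the result holds for all m ≥ 3.
Therefore the largest such d is 120.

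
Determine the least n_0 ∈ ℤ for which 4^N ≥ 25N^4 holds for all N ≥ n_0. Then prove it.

At N = 8: 65536 < 102400, so the inequality fails and n_0 ≥ 9. We prove 4^N ≥ 25N^4 for all N ≥ 9.
For the base case N = 9: 4^N = 262144 and 25N^4 = 164025, so 262144 ≥ 164025.
For the inductive step, assume it holds for an arbitrary i ≥ 9, so 4^i ≥ 25i^4.
Then 4^(i + 1) = 4·(4^i) ≥ 4·(25i^4).
Also, for i ≥ 9 we have 4·(25i^4) ≥ 25(i+1)^4, since 4 ≥ (1 + 1/i)^4 for all i ≥ 9.
Combining, 4^(i + 1) ≥ 25(i+1)^4.
Hence, by induction on N, the claim holds for every N ≥ 9.
Hence the smallest such n_0 is 9.

n_0 = 9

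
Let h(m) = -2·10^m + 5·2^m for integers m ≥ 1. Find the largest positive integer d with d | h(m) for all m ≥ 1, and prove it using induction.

d = 10

Computing the first values: h(1) = -10 and h(2) = -180; gcd(-10, -180) = 10, so d ≤ 10.
We prove 10 | -2·10^m + 5·2^m for all m ≥ 1 by induction on m.
Base step (m = 1): h(1) = -10 = 10·(-1), so 10 | h(1).
Inductive step: suppose the statement holds for some j ≥ 1, i.e. 10 | h(j). Then
h(j+1) − 10·h(j) = (-2·10^(j+1) + 5·2^(j+1)) − 10·(-2·10^j + 5·2^j) = (5)·2^j·(2 − 10) = (-40)·2^j. Since 10 | h(j) by the inductive hypothesis, 10 | 10·h(j); and 10 | -40 since -40 = 10·-4. Therefore 10 | h(j+1).
This completes the induction.
Therefore the largest such d is 10.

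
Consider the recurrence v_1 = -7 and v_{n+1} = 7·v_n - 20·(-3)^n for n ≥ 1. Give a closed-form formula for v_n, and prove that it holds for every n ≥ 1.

v_n = 2(-3)^n - 7^(n - 1)

Computing the first terms: v_1 = -7, v_2 = 11, v_3 = -103. This suggests v_n = 2(-3)^n - 7^(n - 1).
When n = 1: the formula gives -7 = -7 = v_1.
Suppose the result is true for n = k, so v_k = 2(-3)^k - 7^(k - 1).
Then v_{k+1} = 7·v_k - 20·(-3)^k = 7·(2(-3)^k - 7^(k - 1)) - 20·(-3)^k = 2(-3)^(k + 1) - 7^k = 2(-3)^(k+1) - 7^((k+1) - 1),
which is the claimed formula at n = k+1.
By the principle of mathematical induction, the result holds for all n ≥ 1.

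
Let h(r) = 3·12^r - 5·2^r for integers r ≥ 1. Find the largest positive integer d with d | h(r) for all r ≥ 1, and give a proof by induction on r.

d = 2

Computing the first values: h(1) = 26 and h(2) = 412; gcd(26, 412) = 2, so d ≤ 2.
We prove 2 | 3·12^r - 5·2^r for all r ≥ 1 by induction on r.
For the base case r = 1: h(1) = 26 = 2·(13), so 2 | h(1).
Inductive step: assume the claim holds for r = k, i.e. 2 | h(k). Then
h(k+1) − 12·h(k) = (3·12^(k+1) - 5·2^(k+1)) − 12·(3·12^k - 5·2^k) = (-5)·2^k·(2 − 12) = (50)·2^k. Since 2 | h(k) by the inductive hypothesis, 2 | 12·h(k); and 2 | 50 since 50 = 2·25. Therefore 2 | h(k+1).
Hence, by induction on r, the claim holds for every r ≥ 1.
Therefore the largest such d is 2.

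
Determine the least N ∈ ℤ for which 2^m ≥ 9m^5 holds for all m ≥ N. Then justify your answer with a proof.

N = 27

At m = 26: 67108864 < 106932384, so the inequality fails and N ≥ 27. We prove 2^m ≥ 9m^5 for all m ≥ 27.
When m = 27: 2^m = 134217728 and 9m^5 = 129140163, so 134217728 ≥ 129140163.
For the inductive step, assume it holds for an arbitrary k ≥ 27, so 2^k ≥ 9k^5.
Then 2^(k + 1) = 2·(2^k) ≥ 2·(9k^5).
Also, for k ≥ 27 we have 2·(9k^5) ≥ 9(k+1)^5, since 2 ≥ (1 + 1/k)^5 for all k ≥ 27.
Combining, 2^(k + 1) ≥ 9(k+1)^5.
This completes the induction.
Hence the smallest such N is 27.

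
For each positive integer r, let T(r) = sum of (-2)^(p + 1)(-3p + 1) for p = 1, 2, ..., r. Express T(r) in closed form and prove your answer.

T(r) = (-2)^(r + 2)r

We claim T(r) = (-2)^(r + 2)r for all r ≥ 1.
When r = 1: T(1) = -8, and the closed form gives -8. They agree.
Inductive step: suppose the statement holds for some p ≥ 1, so T(p) = (-2)^(p + 2)p.
Then T(p+1) = T(p) + ((-2)^(p + 2)(-3p - 2)) = ((-2)^(p + 2)p) + ((-2)^(p + 2)(-3p - 2)).
Simplifying, T(p+1) = (-2)^(p + 3)(p + 1) = (-2)^((p+1) + 2)(p+1),
which is the closed form with r = p+1.
Hence, by induction on r, the claim holds for every r ≥ 1.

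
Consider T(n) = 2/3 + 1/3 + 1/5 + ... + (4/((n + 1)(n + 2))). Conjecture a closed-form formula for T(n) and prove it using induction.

We claim T(n) = 2n/(n + 2) for all n ≥ 1.
When n = 1: T(1) = 2/3, and the closed form gives 2/3. They agree.
Inductive step: assume the claim holds for n = p, so T(p) = 2p/(p + 2).
Then T(p+1) = T(p) + (4/((p + 2)(p + 3))) = (2p/(p + 2)) + (4/((p + 2)(p + 3))).
Simplifying, T(p+1) = 2(p + 1)/(p + 3) = 2(p+1)/((p+1) + 2),
which is the closed form with n = p+1.
By induction, the statement is established for all n ≥ 1.

T(n) = 2n/(n + 2)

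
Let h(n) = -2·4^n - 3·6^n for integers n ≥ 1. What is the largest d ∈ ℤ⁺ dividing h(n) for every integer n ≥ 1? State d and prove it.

Computing the first values: h(1) = -26 and h(2) = -140; gcd(-26, -140) = 2, so d ≤ 2.
We prove 2 | -2·4^n - 3·6^n for all n ≥ 1 by induction on n.
Base case (n = 1): h(1) = -26 = 2·(-13), so 2 | h(1).
Suppose the result is true for n = m, i.e. 2 | h(m). Then
h(m+1) − 6·h(m) = (-2·4^(m+1) - 3·6^(m+1)) − 6·(-2·4^m - 3·6^m) = (-2)·4^m·(4 − 6) = (4)·4^m. Since 2 | h(m) by the inductive hypothesis, 2 | 6·h(m); and 2 | 4 since 4 = 2·2. Therefore 2 | h(m+1).
By induction, the statement is established for all n ≥ 1.
Therefore the largest such d is 2.

d = 2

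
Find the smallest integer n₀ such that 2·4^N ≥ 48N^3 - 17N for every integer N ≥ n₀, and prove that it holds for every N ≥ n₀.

At N = 6: 8192 < 10266, so the inequality fails and n₀ ≥ 7. We prove 2·4^N ≥ 48N^3 - 17N for all N ≥ 7.
For the base case N = 7: 2·4^N = 32768 and 48N^3 - 17N = 16345, so 32768 ≥ 16345.
Suppose the result is true for N = r, so 2·4^r ≥ 48r^3 - 17r.
Then 2·4^(r + 1) = 4·(2·4^r) ≥ 4·(48r^3 - 17r).
Also, for r ≥ 7 we have 4·(48r^3 - 17r) ≥ 48(r+1)^3 - 17(r+1), since 4·(48r^3 - 17r) − (48(r+1)^3 - 17(r+1)) = 144r^3 - 144r^2 - 195r - 31, which is nonnegative for all r ≥ 7.
Combining, 2·4^(r + 1) ≥ 48(r+1)^3 - 17(r+1).
By induction, the statement is established for all N ≥ 7.
Hence the smallest such n₀ is 7.

n₀ = 7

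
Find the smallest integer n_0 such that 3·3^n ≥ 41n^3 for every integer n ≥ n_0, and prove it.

At n = 8: 19683 < 20992, so the inequality fails and n_0 ≥ 9. We prove 3·3^n ≥ 41n^3 for all n ≥ 9.
Base case (n = 9): 3·3^n = 59049 and 41n^3 = 29889, so 59049 ≥ 29889.
For the inductive step, assume it holds for an arbitrary i ≥ 9, so 3·3^i ≥ 41i^3.
Then 3·3^(i + 1) = 3·(3·3^i) ≥ 3·(41i^3).
Also, for i ≥ 9 we have 3·(41i^3) ≥ 41(i+1)^3, since 3 ≥ (1 + 1/i)^3 for all i ≥ 9.
Combining, 3·3^(i + 1) ≥ 41(i+1)^3.
Hence, by induction on n, the claim holds for every n ≥ 9.
Hence the smallest such n_0 is 9.

n_0 = 9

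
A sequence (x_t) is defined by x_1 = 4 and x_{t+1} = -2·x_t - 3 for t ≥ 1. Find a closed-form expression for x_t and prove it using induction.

Computing the first terms: x_1 = 4, x_2 = -11, x_3 = 19. This suggests x_t = 5(-2)^(t - 1) - 1.
Base case (t = 1): the formula gives 4 = 4 = x_1.
Inductive step: assume the claim holds for t = j, so x_j = 5(-2)^(j - 1) - 1.
Then x_{j+1} = -2·x_j - 3 = -2·(5(-2)^(j - 1) - 1) - 3 = 5(-2)^j - 1 = 5(-2)^((j+1) - 1) - 1,
which is the claimed formula at t = j+1.
Hence, by induction on t, the claim holds for every t ≥ 1.

x_t = 5(-2)^(t - 1) - 1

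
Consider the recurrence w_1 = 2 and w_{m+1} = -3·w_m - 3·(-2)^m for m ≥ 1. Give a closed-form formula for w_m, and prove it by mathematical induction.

w_m = -3(-2)^m - 4(-3)^(m - 1)

Computing the first terms: w_1 = 2, w_2 = 0, w_3 = -12. This suggests w_m = -3(-2)^m - 4(-3)^(m - 1).
Base case (m = 1): the formula gives 2 = 2 = w_1.
Inductive step: suppose the statement holds for some p ≥ 1, so w_p = -3(-2)^p - 4(-3)^(p - 1).
Then w_{p+1} = -3·w_p - 3·(-2)^p = -3·(-3(-2)^p - 4(-3)^(p - 1)) - 3·(-2)^p = -3(-2)^(p + 1) - 4(-3)^p = -3(-2)^(p+1) - 4(-3)^((p+1) - 1),
which is the claimed formula at m = p+1.
Hence, by induction on m, the claim holds for every m ≥ 1.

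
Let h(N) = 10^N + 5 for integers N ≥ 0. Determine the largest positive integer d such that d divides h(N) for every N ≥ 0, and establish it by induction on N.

Computing the first values: h(0) = 6 and h(1) = 15; gcd(6, 15) = 3, so d ≤ 3.
We prove 3 | 10^N + 5 for all N ≥ 0 by induction on N.
For the base case N = 0: h(0) = 6 = 3·(2), so 3 | h(0).
Inductive step: assume the claim holds for N = j, i.e. 3 | h(j). Then
h(j+1) = 10^(j+1) + 5 = 10·(10^j + 5) - 45 = 10·h(j) - 45. The first term is divisible by 3 by the inductive hypothesis, and -45 is divisible by 3. Hence 3 | h(j+1).
This completes the induction.
Therefore the largest such d is 3.

d = 3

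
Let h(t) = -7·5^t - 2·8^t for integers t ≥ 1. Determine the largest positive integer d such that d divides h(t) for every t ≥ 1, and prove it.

d = 3

Computing the first values: h(1) = -51 and h(2) = -303; gcd(-51, -303) = 3, so d ≤ 3.
We prove 3 | -7·5^t - 2·8^t for all t ≥ 1 by induction on t.
When t = 1: h(1) = -51 = 3·(-17), so 3 | h(1).
Inductive step: suppose the statement holds for some p ≥ 1, i.e. 3 | h(p). Then
h(p+1) − 8·h(p) = (-7·5^(p+1) - 2·8^(p+1)) − 8·(-7·5^p - 2·8^p) = (-7)·5^p·(5 − 8) = (21)·5^p. Since 3 | h(p) by the inductive hypothesis, 3 | 8·h(p); and 3 | 21 since 21 = 3·7. Therefore 3 | h(p+1).
By induction, the statement is established for all t ≥ 1.
Therefore the largest such d is 3.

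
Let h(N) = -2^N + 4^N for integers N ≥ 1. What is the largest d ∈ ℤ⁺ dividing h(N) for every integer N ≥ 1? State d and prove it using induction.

d = 2

Computing the first values: h(1) = 2 and h(2) = 12; gcd(2, 12) = 2, so d ≤ 2.
We prove 2 | -2^N + 4^N for all N ≥ 1 by induction on N.
For the base case N = 1: h(1) = 2 = 2·(1), so 2 | h(1).
Suppose the result is true for N = m, i.e. 2 | h(m). Then
4^{m+1} − 2^{m+1} = 4·4^m − 2·2^m = 4·(4^m − 2^m) + (2)·2^m. The first term is divisible by 2 by the inductive hypothesis, and the second term (2)·2^m is divisible by 2 since 2 | 2. Hence 2 | h(m+1).
This completes the induction.
Therefore the largest such d is 2.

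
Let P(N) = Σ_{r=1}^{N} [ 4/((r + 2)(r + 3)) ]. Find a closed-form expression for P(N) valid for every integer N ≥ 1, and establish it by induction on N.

P(N) = 4N/(3(N + 3))

We claim P(N) = 4N/(3(N + 3)) for all N ≥ 1.
Base step (N = 1): P(1) = 1/3, and the closed form gives 1/3. They agree.
Inductive step: suppose the statement holds for some r ≥ 1, so P(r) = 4r/(3(r + 3)).
Then P(r+1) = P(r) + (4/((r + 3)(r + 4))) = (4r/(3(r + 3))) + (4/((r + 3)(r + 4))).
Simplifying, P(r+1) = 4(r + 1)/(3(r + 4)) = 4(r+1)/(3((r+1) + 3)),
which is the closed form with N = r+1.
Hence, by induction on N, the claim holds for every N ≥ 1.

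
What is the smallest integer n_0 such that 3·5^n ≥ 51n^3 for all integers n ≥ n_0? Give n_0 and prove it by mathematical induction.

n_0 = 5

At n = 4: 1875 < 3264, so the inequality fails and n_0 ≥ 5. We prove 3·5^n ≥ 51n^3 for all n ≥ 5.
For the base case n = 5: 3·5^n = 9375 and 51n^3 = 6375, so 9375 ≥ 6375.
Suppose the result is true for n = k, so 3·5^k ≥ 51k^3.
Then 3·5^(k + 1) = 5·(3·5^k) ≥ 5·(51k^3).
Also, for k ≥ 5 we have 5·(51k^3) ≥ 51(k+1)^3, since 5 ≥ (1 + 1/k)^3 for all k ≥ 5.
Combining, 3·5^(k + 1) ≥ 51(k+1)^3.
By the principle of mathematical induction, the result holds for all n ≥ 5.
Hence the smallest such n_0 is 5.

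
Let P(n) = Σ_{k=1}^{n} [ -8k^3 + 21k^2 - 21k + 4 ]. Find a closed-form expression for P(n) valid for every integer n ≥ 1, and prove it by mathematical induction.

We claim P(n) = -n(2n^3 - 3n^2 + 2n + 3) for all n ≥ 1.
For the base case n = 1: P(1) = -4, and the closed form gives -4. They agree.
Inductive step: suppose the statement holds for some k ≥ 1, so P(k) = k(-2k^3 + 3k^2 - 2k - 3).
Then P(k+1) = P(k) + (-8k^3 - 3k^2 - 3k - 4) = (k(-2k^3 + 3k^2 - 2k - 3)) + (-8k^3 - 3k^2 - 3k - 4).
Simplifying, P(k+1) = -(k + 1)(2k^3 + 3k^2 + 2k + 4) = -(k+1)(2(k+1)^3 - 3(k+1)^2 + 2(k+1) + 3),
which is the closed form with n = k+1.
By the principle of mathematical induction, the result holds for all n ≥ 1.

P(n) = -n(2n^3 - 3n^2 + 2n + 3)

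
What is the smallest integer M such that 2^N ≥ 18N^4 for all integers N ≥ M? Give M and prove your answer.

At N = 22: 4194304 < 4216608, so the inequality fails and M ≥ 23. We prove 2^N ≥ 18N^4 for all N ≥ 23.
When N = 23: 2^N = 8388608 and 18N^4 = 5037138, so 8388608 ≥ 5037138.
Suppose the result is true for N = i, so 2^i ≥ 18i^4.
Then 2^(i + 1) = 2·(2^i) ≥ 2·(18i^4).
Also, for i ≥ 23 we have 2·(18i^4) ≥ 18(i+1)^4, since 2 ≥ (1 + 1/i)^4 for all i ≥ 23.
Combining, 2^(i + 1) ≥ 18(i+1)^4.
Hence, by induction on N, the claim holds for every N ≥ 23.
Hence the smallest such M is 23.

M = 23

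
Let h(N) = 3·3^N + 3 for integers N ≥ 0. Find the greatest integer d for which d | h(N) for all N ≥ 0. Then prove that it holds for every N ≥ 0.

Computing the first values: h(0) = 6 and h(1) = 12; gcd(6, 12) = 6, so d ≤ 6.
We prove 6 | 3·3^N + 3 for all N ≥ 0 by induction on N.
Base step (N = 0): h(0) = 6 = 6·(1), so 6 | h(0).
Suppose the result is true for N = j, i.e. 6 | h(j). Then
h(j+1) = 3·3^(j+1) + 3 = 3·(3·3^j + 3) - 6 = 3·h(j) - 6. The first term is divisible by 6 by the inductive hypothesis, and -6 is divisible by 6. Hence 6 | h(j+1).
Hence, by induction on N, the claim holds for every N ≥ 0.
Therefore the largest such d is 6.

d = 6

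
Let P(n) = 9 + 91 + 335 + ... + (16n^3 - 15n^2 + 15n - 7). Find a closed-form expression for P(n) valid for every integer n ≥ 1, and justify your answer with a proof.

We claim P(n) = n(4n^3 + 3n^2 + 4n - 2) for all n ≥ 1.
For the base case n = 1: P(1) = 9, and the closed form gives 9. They agree.
Inductive step: suppose the statement holds for some i ≥ 1, so P(i) = i(4i^3 + 3i^2 + 4i - 2).
Then P(i+1) = P(i) + (16i^3 + 33i^2 + 33i + 9) = (i(4i^3 + 3i^2 + 4i - 2)) + (16i^3 + 33i^2 + 33i + 9).
Simplifying, P(i+1) = (i + 1)(4i^3 + 15i^2 + 22i + 9) = (i+1)(4(i+1)^3 + 3(i+1)^2 + 4(i+1) - 2),
which is the closed form with n = i+1.
By induction, the statement is established for all n ≥ 1.

P(n) = n(4n^3 + 3n^2 + 4n - 2)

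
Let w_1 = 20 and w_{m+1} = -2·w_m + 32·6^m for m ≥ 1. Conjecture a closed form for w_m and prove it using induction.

Computing the first terms: w_1 = 20, w_2 = 152, w_3 = 848. This suggests w_m = -(-2)^(m + 1) + 4·6^m.
Base step (m = 1): the formula gives 20 = 20 = w_1.
For the inductive step, assume it holds for an arbitrary r ≥ 1, so w_r = -(-2)^(r + 1) + 4·6^r.
Then w_{r+1} = -2·w_r + 32·6^r = -2·(-(-2)^(r + 1) + 4·6^r) + 32·6^r = -(-2)^(r + 2) + 4·6^(r + 1) = -(-2)^((r+1) + 1) + 4·6^(r+1),
which is the claimed formula at m = r+1.
By induction, the statement is established for all m ≥ 1.

w_m = -(-2)^(m + 1) + 4·6^m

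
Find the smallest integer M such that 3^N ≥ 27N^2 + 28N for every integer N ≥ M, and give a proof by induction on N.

At N = 6: 729 < 1140, so the inequality fails and M ≥ 7. We prove 3^N ≥ 27N^2 + 28N for all N ≥ 7.
For the base case N = 7: 3^N = 2187 and 27N^2 + 28N = 1519, so 2187 ≥ 1519.
For the inductive step, assume it holds for an arbitrary r ≥ 7, so 3^r ≥ 27r^2 + 28r.
Then 3^(r + 1) = 3·(3^r) ≥ 3·(27r^2 + 28r).
Also, for r ≥ 7 we have 3·(27r^2 + 28r) ≥ 27(r+1)^2 + 28(r+1), since 3·(27r^2 + 28r) − (27(r+1)^2 + 28(r+1)) = 54r^2 + 2r - 55, which is nonnegative for all r ≥ 7.
Combining, 3^(r + 1) ≥ 27(r+1)^2 + 28(r+1).
This completes the induction.
Hence the smallest such M is 7.

M = 7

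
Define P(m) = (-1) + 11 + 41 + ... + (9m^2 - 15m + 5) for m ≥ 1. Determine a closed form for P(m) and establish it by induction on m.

We claim P(m) = m(3m^2 - 3m - 1) for all m ≥ 1.
For the base case m = 1: P(1) = -1, and the closed form gives -1. They agree.
For the inductive step, assume it holds for an arbitrary i ≥ 1, so P(i) = i(3i^2 - 3i - 1).
Then P(i+1) = P(i) + (9i^2 + 3i - 1) = (i(3i^2 - 3i - 1)) + (9i^2 + 3i - 1).
Simplifying, P(i+1) = (i + 1)(3i^2 + 3i - 1) = (i+1)(3(i+1)^2 - 3(i+1) - 1),
which is the closed form with m = i+1.
This completes the induction.

P(m) = m(3m^2 - 3m - 1)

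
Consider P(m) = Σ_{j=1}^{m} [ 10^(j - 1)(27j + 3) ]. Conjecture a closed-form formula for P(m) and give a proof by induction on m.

We claim P(m) = 3·10^m·m for all m ≥ 1.
When m = 1: P(1) = 30, and the closed form gives 30. They agree.
Inductive step: assume the claim holds for m = j, so P(j) = 3·10^j·j.
Then P(j+1) = P(j) + (10^j(27j + 30)) = (3·10^j·j) + (10^j(27j + 30)).
Simplifying, P(j+1) = 30·10^j(j + 1) = 3·10^(j+1)·(j+1),
which is the closed form with m = j+1.
By induction, the statement is established for all m ≥ 1.

P(m) = 3·10^m·m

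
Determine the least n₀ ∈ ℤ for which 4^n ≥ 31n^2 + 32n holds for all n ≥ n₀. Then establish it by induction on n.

At n = 4: 256 < 624, so the inequality fails and n₀ ≥ 5. We prove 4^n ≥ 31n^2 + 32n for all n ≥ 5.
Base step (n = 5): 4^n = 1024 and 31n^2 + 32n = 935, so 1024 ≥ 935.
Inductive step: assume the claim holds for n = i, so 4^i ≥ 31i^2 + 32i.
Then 4^(i + 1) = 4·(4^i) ≥ 4·(31i^2 + 32i).
Also, for i ≥ 5 we have 4·(31i^2 + 32i) ≥ 31(i+1)^2 + 32(i+1), since 4·(31i^2 + 32i) − (31(i+1)^2 + 32(i+1)) = 93i^2 + 34i - 63, which is nonnegative for all i ≥ 5.
Combining, 4^(i + 1) ≥ 31(i+1)^2 + 32(i+1).
This completes the induction.
Hence the smallest such n₀ is 5.

n₀ = 5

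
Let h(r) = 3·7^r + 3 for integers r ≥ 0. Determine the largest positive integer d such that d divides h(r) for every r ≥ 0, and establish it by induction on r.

Computing the first values: h(0) = 6 and h(1) = 24; gcd(6, 24) = 6, so d ≤ 6.
We prove 6 | 3·7^r + 3 for all r ≥ 0 by induction on r.
Base step (r = 0): h(0) = 6 = 6·(1), so 6 | h(0).
Suppose the result is true for r = j, i.e. 6 | h(j). Then
h(j+1) = 3·7^(j+1) + 3 = 7·(3·7^j + 3) - 18 = 7·h(j) - 18. The first term is divisible by 6 by the inductive hypothesis, and -18 is divisible by 6. Hence 6 | h(j+1).
Hence, by induction on r, the claim holds for every r ≥ 0.
Therefore the largest such d is 6.

d = 6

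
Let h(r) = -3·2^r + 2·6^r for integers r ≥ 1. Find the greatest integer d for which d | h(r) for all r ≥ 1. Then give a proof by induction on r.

Computing the first values: h(1) = 6 and h(2) = 60; gcd(6, 60) = 6, so d ≤ 6.
We prove 6 | -3·2^r + 2·6^r for all r ≥ 1 by induction on r.
For the base case r = 1: h(1) = 6 = 6·(1), so 6 | h(1).
Suppose the result is true for r = k, i.e. 6 | h(k). Then
h(k+1) − 6·h(k) = (-3·2^(k+1) + 2·6^(k+1)) − 6·(-3·2^k + 2·6^k) = (-3)·2^k·(2 − 6) = (12)·2^k. Since 6 | h(k) by the inductive hypothesis, 6 | 6·h(k); and 6 | 12 since 12 = 6·2. Therefore 6 | h(k+1).
Hence, by induction on r, the claim holds for every r ≥ 1.
Therefore the largest such d is 6.

d = 6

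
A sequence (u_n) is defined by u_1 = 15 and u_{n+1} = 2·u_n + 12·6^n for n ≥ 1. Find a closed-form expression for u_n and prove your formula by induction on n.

u_n = -3·2^(n - 1) + 3·6^n

Computing the first terms: u_1 = 15, u_2 = 102, u_3 = 636. This suggests u_n = -3·2^(n - 1) + 3·6^n.
For the base case n = 1: the formula gives 15 = 15 = u_1.
Inductive step: suppose the statement holds for some i ≥ 1, so u_i = -3·2^(i - 1) + 3·6^i.
Then u_{i+1} = 2·u_i + 12·6^i = 2·(-3·2^(i - 1) + 3·6^i) + 12·6^i = -3·2^i + 3·6^(i + 1) = -3·2^((i+1) - 1) + 3·6^(i+1),
which is the claimed formula at n = i+1.
Hence, by induction on n, the claim holds for every n ≥ 1.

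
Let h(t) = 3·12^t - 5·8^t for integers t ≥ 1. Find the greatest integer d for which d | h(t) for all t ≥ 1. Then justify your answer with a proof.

Computing the first values: h(1) = -4 and h(2) = 112; gcd(-4, 112) = 4, so d ≤ 4.
We prove 4 | 3·12^t - 5·8^t for all t ≥ 1 by induction on t.
Base step (t = 1): h(1) = -4 = 4·(-1), so 4 | h(1).
Inductive step: assume the claim holds for t = r, i.e. 4 | h(r). Then
h(r+1) − 12·h(r) = (3·12^(r+1) - 5·8^(r+1)) − 12·(3·12^r - 5·8^r) = (-5)·8^r·(8 − 12) = (20)·8^r. Since 4 | h(r) by the inductive hypothesis, 4 | 12·h(r); and 4 | 20 since 20 = 4·5. Therefore 4 | h(r+1).
By induction, the statement is established for all t ≥ 1.
Therefore the largest such d is 4.

d = 4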